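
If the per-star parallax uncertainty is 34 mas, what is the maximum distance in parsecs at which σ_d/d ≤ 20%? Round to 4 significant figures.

σ_d/d = σ_p/p, so the condition is σ_p/p ≤ 0.20, i.e. p ≥ σ_p/0.20.
p_min = 34/0.20 = 170 mas = 0.17 arcsec.
d_max = 1/p_min = 1/0.17 = 5.8824 pc.

5.882 pc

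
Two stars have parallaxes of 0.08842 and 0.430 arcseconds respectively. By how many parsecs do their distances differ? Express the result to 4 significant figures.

8.984 pc

d_A = 1/0.08842″ = 11.31 pc; d_B = 1/0.4300″ = 2.3256 pc.
|d_B − d_A| = |2.3256 − 11.31| = 8.9844 pc.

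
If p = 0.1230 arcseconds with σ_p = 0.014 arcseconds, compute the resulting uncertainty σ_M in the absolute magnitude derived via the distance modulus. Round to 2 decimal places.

σ_M = 0.25 mag

M = m − 5 log₁₀ d + 5 = m + 5 log₁₀ p + 5, so ∂M/∂p = 5/(p ln 10).
σ_M = (5/ln 10) · (σ_p/p) = 2.1715 × 0.014/0.1230 = 2.1715 × 0.11382 = 0.24716.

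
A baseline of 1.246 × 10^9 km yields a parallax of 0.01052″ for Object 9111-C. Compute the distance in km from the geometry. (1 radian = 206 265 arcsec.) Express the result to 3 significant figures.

2.44 × 10^16 km

θ = 0.01052″ = 0.01052/206265 = 5.1002 × 10^-8 rad.
d = B/θ = (1.246 × 10^9) / (5.1002 × 10^-8) = 2.4430 × 10^16 km.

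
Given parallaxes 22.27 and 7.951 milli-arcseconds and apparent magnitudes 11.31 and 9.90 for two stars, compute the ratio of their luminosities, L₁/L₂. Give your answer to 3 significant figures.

L₁/L₂ = 0.0348

d₁ = 1/p₁ = 1/0.02227″ = 44.903 pc; d₂ = 1/p₂ = 1/0.007951″ = 125.77 pc.
M₁ = m₁ − 5 log₁₀ d₁ + 5 = 11.31 − 8.2614 + 5 = 8.0486.
M₂ = 9.90 − 10.4979 + 5 = 4.4021.
L₁/L₂ = 10^(0.4(M₂ − M₁)) = 10^(0.4 × (-3.6465)) = 10^(-1.45860) = 0.034786.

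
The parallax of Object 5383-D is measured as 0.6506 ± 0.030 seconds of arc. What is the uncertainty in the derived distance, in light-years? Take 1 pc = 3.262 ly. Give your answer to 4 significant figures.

d = 1/p, so σ_d = σ_p / p².
σ_d = 0.0300 / (0.6506)² = 0.0300 / 0.42328 = 0.070875 pc = 0.070875 × 3.262 ly = 0.23119 ly.

0.2312 ly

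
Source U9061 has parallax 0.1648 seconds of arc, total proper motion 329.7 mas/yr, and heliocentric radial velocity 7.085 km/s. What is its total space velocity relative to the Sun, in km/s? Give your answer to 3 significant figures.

11.8 km/s

d = 1/p = 1/0.1648″ = 6.068 pc.
μ = 329.7 mas/yr = 0.3297 ″/yr.
v_t = 4.740 μ d = 4.740 × 0.3297 × 6.068 = 9.4829 km/s.
v = √(v_r² + v_t²) = √(7.085² + 9.4829²) = √140.123 = 11.837 km/s.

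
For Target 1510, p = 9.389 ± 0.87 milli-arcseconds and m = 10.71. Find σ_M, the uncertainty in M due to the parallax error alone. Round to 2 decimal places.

M = m − 5 log₁₀ d + 5 = m + 5 log₁₀ p + 5, so ∂M/∂p = 5/(p ln 10).
σ_M = (5/ln 10) · (σ_p/p) = 2.1715 × 0.87/9.389 = 2.1715 × 0.092662 = 0.20122.

σ_M = 0.20 mag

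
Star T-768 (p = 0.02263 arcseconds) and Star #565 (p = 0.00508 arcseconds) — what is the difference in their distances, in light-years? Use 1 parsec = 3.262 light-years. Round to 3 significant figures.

498 ly

d_A = 1/0.02263″ = 44.189 pc; d_B = 1/0.005080″ = 196.85 pc.
|d_B − d_A| = |196.85 − 44.189| = 152.66 pc = 152.66 × 3.262 ly = 497.98 ly.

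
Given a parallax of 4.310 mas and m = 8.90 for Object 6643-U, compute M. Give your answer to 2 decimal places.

M = 2.07

d = 1/p = 1/0.004310″ = 232.02 pc.
m − M = 5 log₁₀(232.02) − 5 = 11.8276 − 5 = 6.8276.
M = m − (m − M) = 8.90 − 6.8276 = 2.07.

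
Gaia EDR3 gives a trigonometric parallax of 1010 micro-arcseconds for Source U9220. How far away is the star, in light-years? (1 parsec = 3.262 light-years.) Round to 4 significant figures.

3230 light years

p = 1010 micro-arcseconds = 0.001010 arcsec.
d = 1/p = 1/0.001010 = 990.1 pc.
In light-years: 990.1 × 3.262 = 3229.7 ly.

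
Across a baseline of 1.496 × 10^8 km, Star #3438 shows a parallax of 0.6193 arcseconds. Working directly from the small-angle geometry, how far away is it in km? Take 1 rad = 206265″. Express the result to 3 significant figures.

4.98 × 10^13 km

θ = 0.6193″ = 0.6193/206265 = 3.0024 × 10^-6 rad.
d = B/θ = (1.496 × 10^8) / (3.0024 × 10^-6) = 4.9827 × 10^13 km.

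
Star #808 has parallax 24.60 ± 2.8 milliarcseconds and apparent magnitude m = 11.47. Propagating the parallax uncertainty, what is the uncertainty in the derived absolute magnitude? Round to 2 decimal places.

M = m − 5 log₁₀ d + 5 = m + 5 log₁₀ p + 5, so ∂M/∂p = 5/(p ln 10).
σ_M = (5/ln 10) · (σ_p/p) = 2.1715 × 2.8/24.60 = 2.1715 × 0.11382 = 0.24716.

σ_M = 0.25 mag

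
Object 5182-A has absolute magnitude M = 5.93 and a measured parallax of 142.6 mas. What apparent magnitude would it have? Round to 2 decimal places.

m = 5.16

d = 1/p = 1/0.1426″ = 7.0126 pc.
m − M = 5 log₁₀ d − 5 = 5 log₁₀(7.0126) − 5 = 4.2294 − 5 = -0.7706.
m = M + (m − M) = 5.93 + (-0.7706) = 5.16.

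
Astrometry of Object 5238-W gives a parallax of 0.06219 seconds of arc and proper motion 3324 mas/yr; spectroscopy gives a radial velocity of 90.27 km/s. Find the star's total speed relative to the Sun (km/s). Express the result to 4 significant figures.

269.0 km/s

d = 1/p = 1/0.06219″ = 16.08 pc.
μ = 3324 mas/yr = 3.324 ″/yr.
v_t = 4.740 μ d = 4.740 × 3.324 × 16.08 = 253.35 km/s.
v = √(v_r² + v_t²) = √(90.27² + 253.35²) = √72334.9 = 268.95 km/s.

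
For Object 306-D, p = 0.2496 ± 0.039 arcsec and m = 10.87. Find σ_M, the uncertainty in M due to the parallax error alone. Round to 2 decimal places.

M = m − 5 log₁₀ d + 5 = m + 5 log₁₀ p + 5, so ∂M/∂p = 5/(p ln 10).
σ_M = (5/ln 10) · (σ_p/p) = 2.1715 × 0.039/0.2496 = 2.1715 × 0.15625 = 0.3393.

σ_M = 0.34 mag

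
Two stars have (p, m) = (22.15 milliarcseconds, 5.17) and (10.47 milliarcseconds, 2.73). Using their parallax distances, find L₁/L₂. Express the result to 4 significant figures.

L₁/L₂ = 0.02361

d₁ = 1/p₁ = 1/0.02215″ = 45.147 pc; d₂ = 1/p₂ = 1/0.01047″ = 95.511 pc.
M₁ = m₁ − 5 log₁₀ d₁ + 5 = 5.17 − 8.2731 + 5 = 1.8969.
M₂ = 2.73 − 9.9003 + 5 = -2.1703.
L₁/L₂ = 10^(0.4(M₂ − M₁)) = 10^(0.4 × (-4.0672)) = 10^(-1.62688) = 0.023611.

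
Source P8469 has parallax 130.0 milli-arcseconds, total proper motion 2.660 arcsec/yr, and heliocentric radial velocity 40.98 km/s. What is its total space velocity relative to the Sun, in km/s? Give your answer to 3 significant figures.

d = 1/p = 1/0.1300″ = 7.6923 pc.
v_t = 4.740 μ d = 4.740 × 2.660 × 7.6923 = 96.988 km/s.
v = √(v_r² + v_t²) = √(40.98² + 96.988²) = √11086 = 105.29 km/s.

105 km/s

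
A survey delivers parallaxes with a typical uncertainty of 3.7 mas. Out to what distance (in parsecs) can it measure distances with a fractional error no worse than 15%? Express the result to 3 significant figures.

σ_d/d = σ_p/p, so the condition is σ_p/p ≤ 0.15, i.e. p ≥ σ_p/0.15.
p_min = 3.7/0.15 = 24.667 mas = 0.024667 arcsec.
d_max = 1/p_min = 1/0.024667 = 40.54 pc.

40.5 pc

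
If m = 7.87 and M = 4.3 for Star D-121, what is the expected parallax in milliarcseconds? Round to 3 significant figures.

m − M = 7.87 − 4.3 = 3.57.
d = 10^((m−M)/5 + 1) = 10^1.714 = 51.761 pc.
p = 1/d = 1/51.761 = 0.01932 arcsec = 19.32 mas.

19.3 mas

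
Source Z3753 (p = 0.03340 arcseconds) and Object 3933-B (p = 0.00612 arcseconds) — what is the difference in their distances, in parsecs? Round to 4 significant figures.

133.5 pc

d_A = 1/0.03340″ = 29.94 pc; d_B = 1/0.006120″ = 163.4 pc.
|d_B − d_A| = |163.4 − 29.94| = 133.46 pc.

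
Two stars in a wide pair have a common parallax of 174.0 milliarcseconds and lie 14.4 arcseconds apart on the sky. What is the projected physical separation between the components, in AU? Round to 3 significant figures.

d = 1/p = 1/0.1740″ = 5.7471 pc.
At distance d (pc), an angle of θ arcsec spans θ·d AU: s = 14.4 × 5.7471 = 82.758 AU.

82.8 AU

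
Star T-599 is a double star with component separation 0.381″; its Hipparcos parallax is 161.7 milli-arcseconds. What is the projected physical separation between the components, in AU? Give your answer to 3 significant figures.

d = 1/p = 1/0.1617″ = 6.1843 pc.
At distance d (pc), an angle of θ arcsec spans θ·d AU: s = 0.381 × 6.1843 = 2.3562 AU.

2.36 AU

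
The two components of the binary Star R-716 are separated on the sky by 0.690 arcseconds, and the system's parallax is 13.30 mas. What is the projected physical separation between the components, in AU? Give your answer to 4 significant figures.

51.88 AU

d = 1/p = 1/0.01330″ = 75.188 pc.
At distance d (pc), an angle of θ arcsec spans θ·d AU: s = 0.690 × 75.188 = 51.88 AU.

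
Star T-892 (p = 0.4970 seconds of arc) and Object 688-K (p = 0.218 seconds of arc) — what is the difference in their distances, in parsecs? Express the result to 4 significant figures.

d_A = 1/0.4970″ = 2.0121 pc; d_B = 1/0.2180″ = 4.5872 pc.
|d_B − d_A| = |4.5872 − 2.0121| = 2.5751 pc.

2.575 pc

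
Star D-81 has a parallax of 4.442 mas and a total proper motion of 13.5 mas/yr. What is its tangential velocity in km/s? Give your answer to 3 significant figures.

14.4 km/s

d = 1/p = 1/0.004442″ = 225.12 pc.
μ = 13.5 mas/yr = 0.0135 ″/yr.
v_t = 4.74 × μ × d = 4.74 × 0.0135 × 225.12 = 14.405 km/s.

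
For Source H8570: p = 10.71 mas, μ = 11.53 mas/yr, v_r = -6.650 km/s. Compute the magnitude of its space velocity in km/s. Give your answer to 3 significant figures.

d = 1/p = 1/0.01071″ = 93.371 pc.
μ = 11.53 mas/yr = 0.01153 ″/yr.
v_t = 4.740 μ d = 4.740 × 0.01153 × 93.371 = 5.1029 km/s.
v = √(v_r² + v_t²) = √((-6.650)² + 5.1029²) = √70.2621 = 8.3822 km/s.

8.38 km/s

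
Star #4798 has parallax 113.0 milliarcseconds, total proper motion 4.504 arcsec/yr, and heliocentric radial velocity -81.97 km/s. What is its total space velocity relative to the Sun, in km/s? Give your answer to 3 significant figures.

d = 1/p = 1/0.1130″ = 8.8496 pc.
v_t = 4.740 μ d = 4.740 × 4.504 × 8.8496 = 188.93 km/s.
v = √(v_r² + v_t²) = √((-81.97)² + 188.93²) = √42413.6 = 205.95 km/s.

206 km/s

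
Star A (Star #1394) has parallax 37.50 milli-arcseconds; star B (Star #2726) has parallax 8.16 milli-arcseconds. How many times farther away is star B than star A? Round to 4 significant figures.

Since d = 1/p, d_B/d_A = p_A/p_B.
= 37.50 / 8.16 = 4.5956.

4.596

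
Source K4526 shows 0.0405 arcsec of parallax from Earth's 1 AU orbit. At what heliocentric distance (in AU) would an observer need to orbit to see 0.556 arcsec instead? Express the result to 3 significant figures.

Parallax scales linearly with baseline: p ∝ B, so B = p_target / p_Earth × 1 AU.
B = 0.556 / 0.0405 = 13.728 AU.

13.7 AU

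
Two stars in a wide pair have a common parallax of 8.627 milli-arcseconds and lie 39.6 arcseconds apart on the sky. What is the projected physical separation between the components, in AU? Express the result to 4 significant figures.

4590 AU

d = 1/p = 1/0.008627″ = 115.92 pc.
At distance d (pc), an angle of θ arcsec spans θ·d AU: s = 39.6 × 115.92 = 4590.4 AU.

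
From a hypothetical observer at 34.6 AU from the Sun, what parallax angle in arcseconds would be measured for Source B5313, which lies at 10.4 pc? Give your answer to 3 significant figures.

p (arcsec) = B (AU) / d (pc).
p = 34.6 / 10.4 = 3.3269 arcsec.

3.33 arcsec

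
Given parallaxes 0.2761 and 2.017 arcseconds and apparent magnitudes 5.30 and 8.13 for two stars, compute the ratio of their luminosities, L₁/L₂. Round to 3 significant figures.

L₁/L₂ = 723

d₁ = 1/p₁ = 1/0.2761″ = 3.6219 pc; d₂ = 1/p₂ = 1/2.017″ = 0.49579 pc.
M₁ = m₁ − 5 log₁₀ d₁ + 5 = 5.30 − 2.7947 + 5 = 7.5053.
M₂ = 8.13 − (-1.5235) + 5 = 14.6535.
L₁/L₂ = 10^(0.4(M₂ − M₁)) = 10^(0.4 × 7.1482) = 10^2.85928 = 723.24.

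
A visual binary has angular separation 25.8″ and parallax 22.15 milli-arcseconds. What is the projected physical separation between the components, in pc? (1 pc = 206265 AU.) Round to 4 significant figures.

d = 1/p = 1/0.02215″ = 45.147 pc.
At distance d (pc), an angle of θ arcsec spans θ·d AU: s = 25.8 × 45.147 = 1164.8 AU.
= 1164.8 / 206265 = 0.0056471 pc.

0.005647 pc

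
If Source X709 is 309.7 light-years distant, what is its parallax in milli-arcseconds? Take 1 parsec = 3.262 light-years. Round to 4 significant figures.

d = 309.7 ly ÷ 3.262 = 94.942 pc.
p = 1/d = 1/94.942 = 0.010533 arcsec.
= 0.010533 × 1000 = 10.533 mas.

10.53 mas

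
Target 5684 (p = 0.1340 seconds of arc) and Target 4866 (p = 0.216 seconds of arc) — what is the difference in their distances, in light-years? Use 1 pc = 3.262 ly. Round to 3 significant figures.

9.24 ly

d_A = 1/0.1340″ = 7.4627 pc; d_B = 1/0.2160″ = 4.6296 pc.
|d_B − d_A| = |4.6296 − 7.4627| = 2.8331 pc = 2.8331 × 3.262 ly = 9.2416 ly.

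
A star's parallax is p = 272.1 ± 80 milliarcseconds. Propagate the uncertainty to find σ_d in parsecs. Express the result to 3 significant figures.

1.08 pc

d = 1/p, so σ_d = σ_p / p².
σ_d = 0.0800 / (0.2721)² = 0.0800 / 0.074038 = 1.0805 pc.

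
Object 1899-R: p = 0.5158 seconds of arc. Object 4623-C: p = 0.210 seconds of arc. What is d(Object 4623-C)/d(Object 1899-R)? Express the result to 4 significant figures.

Since d = 1/p, d_B/d_A = p_A/p_B.
= 0.5158 / 0.210 = 2.4562.

2.456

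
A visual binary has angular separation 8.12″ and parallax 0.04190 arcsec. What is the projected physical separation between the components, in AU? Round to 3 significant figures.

194 AU

d = 1/p = 1/0.04190″ = 23.866 pc.
At distance d (pc), an angle of θ arcsec spans θ·d AU: s = 8.12 × 23.866 = 193.79 AU.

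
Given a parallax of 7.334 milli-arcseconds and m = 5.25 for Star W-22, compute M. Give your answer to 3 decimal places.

M = -0.423

d = 1/p = 1/0.007334″ = 136.35 pc.
m − M = 5 log₁₀(136.35) − 5 = 10.6733 − 5 = 5.6733.
M = m − (m − M) = 5.25 − 5.6733 = -0.423.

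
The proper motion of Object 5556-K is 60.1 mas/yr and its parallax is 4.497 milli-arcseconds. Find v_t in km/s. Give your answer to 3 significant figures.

63.3 km/s

d = 1/p = 1/0.004497″ = 222.37 pc.
μ = 60.1 mas/yr = 0.0601 ″/yr.
v_t = 4.74 × μ × d = 4.74 × 0.0601 × 222.37 = 63.347 km/s.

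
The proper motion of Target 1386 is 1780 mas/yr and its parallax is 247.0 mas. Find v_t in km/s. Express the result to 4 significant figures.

34.16 km/s

d = 1/p = 1/0.2470″ = 4.0486 pc.
μ = 1780 mas/yr = 1.78 ″/yr.
v_t = 4.74 × μ × d = 4.74 × 1.78 × 4.0486 = 34.159 km/s.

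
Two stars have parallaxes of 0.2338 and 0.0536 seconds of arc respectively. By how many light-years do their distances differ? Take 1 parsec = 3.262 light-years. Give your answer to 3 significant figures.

46.9 ly

d_A = 1/0.2338″ = 4.2772 pc; d_B = 1/0.05360″ = 18.657 pc.
|d_B − d_A| = |18.657 − 4.2772| = 14.38 pc = 14.38 × 3.262 ly = 46.908 ly.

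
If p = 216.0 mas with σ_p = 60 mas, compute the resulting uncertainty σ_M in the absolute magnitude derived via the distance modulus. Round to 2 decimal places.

σ_M = 0.60 mag

M = m − 5 log₁₀ d + 5 = m + 5 log₁₀ p + 5, so ∂M/∂p = 5/(p ln 10).
σ_M = (5/ln 10) · (σ_p/p) = 2.1715 × 60/216.0 = 2.1715 × 0.27778 = 0.6032.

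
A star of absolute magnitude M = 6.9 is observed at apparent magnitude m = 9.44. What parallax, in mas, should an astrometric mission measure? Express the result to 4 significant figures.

31.05 mas

m − M = 9.44 − 6.9 = 2.54.
d = 10^((m−M)/5 + 1) = 10^1.508 = 32.211 pc.
p = 1/d = 1/32.211 = 0.031045 arcsec = 31.045 mas.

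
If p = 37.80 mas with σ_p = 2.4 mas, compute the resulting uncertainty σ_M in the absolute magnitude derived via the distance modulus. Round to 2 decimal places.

σ_M = 0.14 mag

M = m − 5 log₁₀ d + 5 = m + 5 log₁₀ p + 5, so ∂M/∂p = 5/(p ln 10).
σ_M = (5/ln 10) · (σ_p/p) = 2.1715 × 2.4/37.80 = 2.1715 × 0.063492 = 0.13787.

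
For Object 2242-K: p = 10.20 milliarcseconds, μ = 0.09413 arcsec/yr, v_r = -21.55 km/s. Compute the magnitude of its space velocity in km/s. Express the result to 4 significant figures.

48.76 km/s

d = 1/p = 1/0.01020″ = 98.039 pc.
v_t = 4.740 μ d = 4.740 × 0.09413 × 98.039 = 43.743 km/s.
v = √(v_r² + v_t²) = √((-21.55)² + 43.743²) = √2377.85 = 48.763 km/s.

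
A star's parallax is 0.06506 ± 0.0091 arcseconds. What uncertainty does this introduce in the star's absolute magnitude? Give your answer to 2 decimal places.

σ_M = 0.30 mag

M = m − 5 log₁₀ d + 5 = m + 5 log₁₀ p + 5, so ∂M/∂p = 5/(p ln 10).
σ_M = (5/ln 10) · (σ_p/p) = 2.1715 × 0.0091/0.06506 = 2.1715 × 0.13987 = 0.30373.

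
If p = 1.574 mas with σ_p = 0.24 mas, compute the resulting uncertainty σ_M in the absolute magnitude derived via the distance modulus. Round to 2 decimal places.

σ_M = 0.33 mag

M = m − 5 log₁₀ d + 5 = m + 5 log₁₀ p + 5, so ∂M/∂p = 5/(p ln 10).
σ_M = (5/ln 10) · (σ_p/p) = 2.1715 × 0.24/1.574 = 2.1715 × 0.15248 = 0.33111.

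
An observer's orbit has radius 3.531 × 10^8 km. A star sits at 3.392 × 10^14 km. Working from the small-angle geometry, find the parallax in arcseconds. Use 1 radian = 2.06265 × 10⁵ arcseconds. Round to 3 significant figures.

θ ≈ B/d = (3.531 × 10^8) / (3.392 × 10^14) = 1.0410 × 10^-6 rad.
In arcseconds: 1.0410 × 10^-6 × 206265 = 0.21472″.

0.215 arcsec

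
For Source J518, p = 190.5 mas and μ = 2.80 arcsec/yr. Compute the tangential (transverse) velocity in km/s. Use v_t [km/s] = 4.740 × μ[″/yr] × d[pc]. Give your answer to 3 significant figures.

d = 1/p = 1/0.1905″ = 5.2493 pc.
v_t = 4.74 × μ × d = 4.74 × 2.80 × 5.2493 = 69.669 km/s.

69.7 km/s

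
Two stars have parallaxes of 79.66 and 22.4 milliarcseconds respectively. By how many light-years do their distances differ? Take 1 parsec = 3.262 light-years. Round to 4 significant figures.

d_A = 1/0.07966″ = 12.553 pc; d_B = 1/0.02240″ = 44.643 pc.
|d_B − d_A| = |44.643 − 12.553| = 32.09 pc = 32.09 × 3.262 ly = 104.68 ly.

104.7 ly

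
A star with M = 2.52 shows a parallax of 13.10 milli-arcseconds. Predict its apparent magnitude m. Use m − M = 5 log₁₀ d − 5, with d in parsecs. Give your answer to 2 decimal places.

d = 1/p = 1/0.01310″ = 76.336 pc.
m − M = 5 log₁₀ d − 5 = 5 log₁₀(76.336) − 5 = 9.4136 − 5 = 4.4136.
m = M + (m − M) = 2.52 + 4.4136 = 6.93.

m = 6.93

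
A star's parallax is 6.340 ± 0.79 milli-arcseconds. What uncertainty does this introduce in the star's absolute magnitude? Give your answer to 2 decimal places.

σ_M = 0.27 mag

M = m − 5 log₁₀ d + 5 = m + 5 log₁₀ p + 5, so ∂M/∂p = 5/(p ln 10).
σ_M = (5/ln 10) · (σ_p/p) = 2.1715 × 0.79/6.340 = 2.1715 × 0.12461 = 0.27059.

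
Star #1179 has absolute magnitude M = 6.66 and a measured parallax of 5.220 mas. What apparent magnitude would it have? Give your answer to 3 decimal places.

m = 13.072

d = 1/p = 1/0.005220″ = 191.57 pc.
m − M = 5 log₁₀ d − 5 = 5 log₁₀(191.57) − 5 = 11.4116 − 5 = 6.4116.
m = M + (m − M) = 6.66 + 6.4116 = 13.072.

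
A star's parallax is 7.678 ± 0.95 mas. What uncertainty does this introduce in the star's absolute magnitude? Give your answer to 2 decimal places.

σ_M = 0.27 mag

M = m − 5 log₁₀ d + 5 = m + 5 log₁₀ p + 5, so ∂M/∂p = 5/(p ln 10).
σ_M = (5/ln 10) · (σ_p/p) = 2.1715 × 0.95/7.678 = 2.1715 × 0.12373 = 0.26868.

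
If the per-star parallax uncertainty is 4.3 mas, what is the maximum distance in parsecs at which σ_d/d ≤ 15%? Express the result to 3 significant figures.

34.9 pc

σ_d/d = σ_p/p, so the condition is σ_p/p ≤ 0.15, i.e. p ≥ σ_p/0.15.
p_min = 4.3/0.15 = 28.667 mas = 0.028667 arcsec.
d_max = 1/p_min = 1/0.028667 = 34.883 pc.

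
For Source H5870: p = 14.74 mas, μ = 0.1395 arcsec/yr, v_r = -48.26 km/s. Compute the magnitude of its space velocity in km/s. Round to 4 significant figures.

d = 1/p = 1/0.01474″ = 67.843 pc.
v_t = 4.740 μ d = 4.740 × 0.1395 × 67.843 = 44.86 km/s.
v = √(v_r² + v_t²) = √((-48.26)² + 44.86²) = √4341.45 = 65.89 km/s.

65.89 km/s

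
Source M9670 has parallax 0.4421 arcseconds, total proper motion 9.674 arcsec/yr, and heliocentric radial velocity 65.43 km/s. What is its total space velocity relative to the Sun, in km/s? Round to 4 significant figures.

d = 1/p = 1/0.4421″ = 2.2619 pc.
v_t = 4.740 μ d = 4.740 × 9.674 × 2.2619 = 103.72 km/s.
v = √(v_r² + v_t²) = √(65.43² + 103.72²) = √15038.9 = 122.63 km/s.

122.6 km/s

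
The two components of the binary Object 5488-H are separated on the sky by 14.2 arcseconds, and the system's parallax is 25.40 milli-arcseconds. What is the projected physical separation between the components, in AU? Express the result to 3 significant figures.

559 AU

d = 1/p = 1/0.02540″ = 39.37 pc.
At distance d (pc), an angle of θ arcsec spans θ·d AU: s = 14.2 × 39.37 = 559.05 AU.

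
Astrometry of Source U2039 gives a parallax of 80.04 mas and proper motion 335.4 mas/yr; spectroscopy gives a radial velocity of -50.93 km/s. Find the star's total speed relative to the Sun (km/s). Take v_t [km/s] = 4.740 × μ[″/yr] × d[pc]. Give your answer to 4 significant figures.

54.67 km/s

d = 1/p = 1/0.08004″ = 12.494 pc.
μ = 335.4 mas/yr = 0.3354 ″/yr.
v_t = 4.740 μ d = 4.740 × 0.3354 × 12.494 = 19.863 km/s.
v = √(v_r² + v_t²) = √((-50.93)² + 19.863²) = √2988.4 = 54.666 km/s.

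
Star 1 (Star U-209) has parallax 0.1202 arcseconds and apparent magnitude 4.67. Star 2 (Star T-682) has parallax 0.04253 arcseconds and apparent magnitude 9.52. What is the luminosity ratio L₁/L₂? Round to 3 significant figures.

L₁/L₂ = 10.9

d₁ = 1/p₁ = 1/0.1202″ = 8.3195 pc; d₂ = 1/p₂ = 1/0.04253″ = 23.513 pc.
M₁ = m₁ − 5 log₁₀ d₁ + 5 = 4.67 − 4.6005 + 5 = 5.0695.
M₂ = 9.52 − 6.8565 + 5 = 7.6635.
L₁/L₂ = 10^(0.4(M₂ − M₁)) = 10^(0.4 × 2.5940) = 10^1.03760 = 10.904.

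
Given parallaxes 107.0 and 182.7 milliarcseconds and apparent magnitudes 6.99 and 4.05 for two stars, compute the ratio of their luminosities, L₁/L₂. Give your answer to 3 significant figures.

d₁ = 1/p₁ = 1/0.1070″ = 9.3458 pc; d₂ = 1/p₂ = 1/0.1827″ = 5.4735 pc.
M₁ = m₁ − 5 log₁₀ d₁ + 5 = 6.99 − 4.8531 + 5 = 7.1369.
M₂ = 4.05 − 3.6913 + 5 = 5.3587.
L₁/L₂ = 10^(0.4(M₂ − M₁)) = 10^(0.4 × (-1.7782)) = 10^(-0.71128) = 0.19441.

L₁/L₂ = 0.194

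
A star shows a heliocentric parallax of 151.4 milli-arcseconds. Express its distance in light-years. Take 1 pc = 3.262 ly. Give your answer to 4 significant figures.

p = 151.4 milli-arcseconds = 0.1514 arcsec.
d = 1/p = 1/0.1514 = 6.605 pc.
In light-years: 6.605 × 3.262 = 21.546 ly.

21.55 light years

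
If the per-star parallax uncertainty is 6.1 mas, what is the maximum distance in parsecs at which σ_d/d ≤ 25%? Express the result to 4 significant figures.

σ_d/d = σ_p/p, so the condition is σ_p/p ≤ 0.25, i.e. p ≥ σ_p/0.25.
p_min = 6.1/0.25 = 24.4 mas = 0.0244 arcsec.
d_max = 1/p_min = 1/0.0244 = 40.984 pc.

40.98 pc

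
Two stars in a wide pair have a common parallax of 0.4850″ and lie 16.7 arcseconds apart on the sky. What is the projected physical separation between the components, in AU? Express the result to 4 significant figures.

d = 1/p = 1/0.4850″ = 2.0619 pc.
At distance d (pc), an angle of θ arcsec spans θ·d AU: s = 16.7 × 2.0619 = 34.434 AU.

34.43 AU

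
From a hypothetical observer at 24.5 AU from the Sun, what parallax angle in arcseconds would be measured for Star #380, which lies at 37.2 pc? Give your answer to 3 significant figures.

0.659 arcsec

p (arcsec) = B (AU) / d (pc).
p = 24.5 / 37.2 = 0.6586 arcsec.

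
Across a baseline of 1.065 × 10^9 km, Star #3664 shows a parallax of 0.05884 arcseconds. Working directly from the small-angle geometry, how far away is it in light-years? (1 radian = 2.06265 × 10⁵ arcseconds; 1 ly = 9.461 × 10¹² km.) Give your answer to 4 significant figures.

θ = 0.05884″ = 0.05884/206265 = 2.8526 × 10^-7 rad.
d = B/θ = (1.065 × 10^9) / (2.8526 × 10^-7) = 3.7334 × 10^15 km = (3.7334 × 10^15) / (9.461 × 10^12) ly = 394.61 ly.

394.6 ly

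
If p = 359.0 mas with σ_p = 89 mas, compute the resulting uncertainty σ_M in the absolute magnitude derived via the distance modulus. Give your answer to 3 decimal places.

σ_M = 0.538 mag

M = m − 5 log₁₀ d + 5 = m + 5 log₁₀ p + 5, so ∂M/∂p = 5/(p ln 10).
σ_M = (5/ln 10) · (σ_p/p) = 2.1715 × 89/359.0 = 2.1715 × 0.24791 = 0.53834.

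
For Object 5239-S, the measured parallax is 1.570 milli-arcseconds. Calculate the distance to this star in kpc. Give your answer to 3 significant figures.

0.637 kpc

p = 1.570 milli-arcseconds = 0.001570 arcsec.
d = 1/p = 1/0.001570 = 636.94 pc.
= 0.63694 kpc.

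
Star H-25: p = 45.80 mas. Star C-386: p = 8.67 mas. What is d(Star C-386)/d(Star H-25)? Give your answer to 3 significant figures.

Since d = 1/p, d_B/d_A = p_A/p_B.
= 45.80 / 8.67 = 5.2826.

5.28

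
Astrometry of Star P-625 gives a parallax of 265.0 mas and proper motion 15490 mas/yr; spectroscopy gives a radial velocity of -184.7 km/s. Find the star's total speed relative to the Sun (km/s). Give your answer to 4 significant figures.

d = 1/p = 1/0.2650″ = 3.7736 pc.
μ = 15490 mas/yr = 15.49 ″/yr.
v_t = 4.740 μ d = 4.740 × 15.49 × 3.7736 = 277.07 km/s.
v = √(v_r² + v_t²) = √((-184.7)² + 277.07²) = √110882 = 332.99 km/s.

333.0 km/s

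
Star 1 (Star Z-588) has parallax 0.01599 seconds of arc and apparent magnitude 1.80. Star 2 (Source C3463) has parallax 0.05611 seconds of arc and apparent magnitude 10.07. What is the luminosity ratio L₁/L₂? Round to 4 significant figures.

L₁/L₂ = 25030

d₁ = 1/p₁ = 1/0.01599″ = 62.539 pc; d₂ = 1/p₂ = 1/0.05611″ = 17.822 pc.
M₁ = m₁ − 5 log₁₀ d₁ + 5 = 1.80 − 8.9808 + 5 = -2.1808.
M₂ = 10.07 − 6.2548 + 5 = 8.8152.
L₁/L₂ = 10^(0.4(M₂ − M₁)) = 10^(0.4 × 10.9960) = 10^4.39840 = 25026.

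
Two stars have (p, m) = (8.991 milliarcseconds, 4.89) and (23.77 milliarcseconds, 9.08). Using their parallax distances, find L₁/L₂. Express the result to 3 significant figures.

L₁/L₂ = 331

d₁ = 1/p₁ = 1/0.008991″ = 111.22 pc; d₂ = 1/p₂ = 1/0.02377″ = 42.07 pc.
M₁ = m₁ − 5 log₁₀ d₁ + 5 = 4.89 − 10.2309 + 5 = -0.3409.
M₂ = 9.08 − 8.1199 + 5 = 5.9601.
L₁/L₂ = 10^(0.4(M₂ − M₁)) = 10^(0.4 × 6.3010) = 10^2.52040 = 331.44.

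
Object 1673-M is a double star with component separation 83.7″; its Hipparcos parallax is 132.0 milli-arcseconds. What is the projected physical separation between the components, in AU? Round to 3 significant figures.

634 AU

d = 1/p = 1/0.1320″ = 7.5758 pc.
At distance d (pc), an angle of θ arcsec spans θ·d AU: s = 83.7 × 7.5758 = 634.09 AU.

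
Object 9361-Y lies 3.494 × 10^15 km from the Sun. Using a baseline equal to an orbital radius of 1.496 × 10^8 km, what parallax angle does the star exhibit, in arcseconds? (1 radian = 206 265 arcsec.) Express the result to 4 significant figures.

0.008831 arcsec

θ ≈ B/d = (1.496 × 10^8) / (3.494 × 10^15) = 4.2816 × 10^-8 rad.
In arcseconds: 4.2816 × 10^-8 × 206265 = 0.0088314″.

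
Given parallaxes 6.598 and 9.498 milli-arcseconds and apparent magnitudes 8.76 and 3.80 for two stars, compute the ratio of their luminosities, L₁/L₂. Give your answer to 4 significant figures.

L₁/L₂ = 0.02150

d₁ = 1/p₁ = 1/0.006598″ = 151.56 pc; d₂ = 1/p₂ = 1/0.009498″ = 105.29 pc.
M₁ = m₁ − 5 log₁₀ d₁ + 5 = 8.76 − 10.9029 + 5 = 2.8571.
M₂ = 3.80 − 10.1119 + 5 = -1.3119.
L₁/L₂ = 10^(0.4(M₂ − M₁)) = 10^(0.4 × (-4.1690)) = 10^(-1.66760) = 0.021498.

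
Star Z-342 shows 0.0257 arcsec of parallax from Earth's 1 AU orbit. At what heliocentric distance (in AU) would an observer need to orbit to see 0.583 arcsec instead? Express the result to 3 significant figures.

Parallax scales linearly with baseline: p ∝ B, so B = p_target / p_Earth × 1 AU.
B = 0.583 / 0.0257 = 22.685 AU.

22.7 AU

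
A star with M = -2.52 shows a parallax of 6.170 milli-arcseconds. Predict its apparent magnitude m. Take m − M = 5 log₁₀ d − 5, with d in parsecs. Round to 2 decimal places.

m = 3.53

d = 1/p = 1/0.006170″ = 162.07 pc.
m − M = 5 log₁₀ d − 5 = 5 log₁₀(162.07) − 5 = 11.0485 − 5 = 6.0485.
m = M + (m − M) = -2.52 + 6.0485 = 3.53.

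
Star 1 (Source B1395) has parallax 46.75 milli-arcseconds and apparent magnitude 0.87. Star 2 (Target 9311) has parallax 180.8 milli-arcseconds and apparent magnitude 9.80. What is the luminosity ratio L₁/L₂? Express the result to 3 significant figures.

L₁/L₂ = 55800

d₁ = 1/p₁ = 1/0.04675″ = 21.39 pc; d₂ = 1/p₂ = 1/0.1808″ = 5.531 pc.
M₁ = m₁ − 5 log₁₀ d₁ + 5 = 0.87 − 6.6511 + 5 = -0.7811.
M₂ = 9.80 − 3.7140 + 5 = 11.0860.
L₁/L₂ = 10^(0.4(M₂ − M₁)) = 10^(0.4 × 11.8671) = 10^4.74684 = 55826.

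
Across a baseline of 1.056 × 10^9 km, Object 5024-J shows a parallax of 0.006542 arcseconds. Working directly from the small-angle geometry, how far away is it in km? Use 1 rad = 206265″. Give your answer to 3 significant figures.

3.33 × 10^16 km

θ = 0.006542″ = 0.006542/206265 = 3.1716 × 10^-8 rad.
d = B/θ = (1.056 × 10^9) / (3.1716 × 10^-8) = 3.3295 × 10^16 km.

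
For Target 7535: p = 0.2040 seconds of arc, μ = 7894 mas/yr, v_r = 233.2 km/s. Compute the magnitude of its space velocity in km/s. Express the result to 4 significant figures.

296.7 km/s

d = 1/p = 1/0.2040″ = 4.902 pc.
μ = 7894 mas/yr = 7.894 ″/yr.
v_t = 4.740 μ d = 4.740 × 7.894 × 4.902 = 183.42 km/s.
v = √(v_r² + v_t²) = √(233.2² + 183.42²) = √88025.1 = 296.69 km/s.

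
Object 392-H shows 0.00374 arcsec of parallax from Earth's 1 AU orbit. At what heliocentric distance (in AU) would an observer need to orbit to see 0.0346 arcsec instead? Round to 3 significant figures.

9.25 AU

Parallax scales linearly with baseline: p ∝ B, so B = p_target / p_Earth × 1 AU.
B = 0.0346 / 0.00374 = 9.2513 AU.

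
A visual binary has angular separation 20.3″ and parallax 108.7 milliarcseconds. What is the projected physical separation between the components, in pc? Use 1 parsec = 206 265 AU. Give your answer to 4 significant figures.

0.0009054 pc

d = 1/p = 1/0.1087″ = 9.1996 pc.
At distance d (pc), an angle of θ arcsec spans θ·d AU: s = 20.3 × 9.1996 = 186.75 AU.
= 186.75 / 206265 = 0.00090539 pc.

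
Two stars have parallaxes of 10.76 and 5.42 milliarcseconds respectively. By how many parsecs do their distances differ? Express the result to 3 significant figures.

d_A = 1/0.01076″ = 92.937 pc; d_B = 1/0.005420″ = 184.5 pc.
|d_B − d_A| = |184.5 − 92.937| = 91.563 pc.

91.6 pc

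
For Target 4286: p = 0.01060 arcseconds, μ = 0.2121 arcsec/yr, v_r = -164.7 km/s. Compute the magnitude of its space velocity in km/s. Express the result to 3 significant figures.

d = 1/p = 1/0.01060″ = 94.34 pc.
v_t = 4.740 μ d = 4.740 × 0.2121 × 94.34 = 94.845 km/s.
v = √(v_r² + v_t²) = √((-164.7)² + 94.845²) = √36121.7 = 190.06 km/s.

190 km/s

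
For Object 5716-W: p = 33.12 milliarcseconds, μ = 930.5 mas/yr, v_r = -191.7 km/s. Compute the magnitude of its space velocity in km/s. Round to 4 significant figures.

d = 1/p = 1/0.03312″ = 30.193 pc.
μ = 930.5 mas/yr = 0.9305 ″/yr.
v_t = 4.740 μ d = 4.740 × 0.9305 × 30.193 = 133.17 km/s.
v = √(v_r² + v_t²) = √((-191.7)² + 133.17²) = √54483.1 = 233.42 km/s.

233.4 km/s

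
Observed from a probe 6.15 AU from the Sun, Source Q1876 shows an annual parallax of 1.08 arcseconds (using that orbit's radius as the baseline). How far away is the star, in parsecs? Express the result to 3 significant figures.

5.69 pc

With baseline B (in AU) and parallax p (in arcsec), d = B/p parsecs.
d = 6.15 / 1.08 = 5.6944 pc.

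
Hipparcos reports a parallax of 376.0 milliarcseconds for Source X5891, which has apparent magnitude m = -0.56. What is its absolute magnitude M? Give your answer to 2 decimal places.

d = 1/p = 1/0.3760″ = 2.6596 pc.
m − M = 5 log₁₀(2.6596) − 5 = 2.1241 − 5 = -2.8759.
M = m − (m − M) = -0.56 − (-2.8759) = 2.32.

M = 2.32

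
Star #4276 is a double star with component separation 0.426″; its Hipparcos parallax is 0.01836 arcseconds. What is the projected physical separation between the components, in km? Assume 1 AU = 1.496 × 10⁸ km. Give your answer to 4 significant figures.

d = 1/p = 1/0.01836″ = 54.466 pc.
At distance d (pc), an angle of θ arcsec spans θ·d AU: s = 0.426 × 54.466 = 23.203 AU.
= 23.203 × 1.496 × 10⁸ km = 3.4712 × 10^9 km.

3.471 × 10^9 km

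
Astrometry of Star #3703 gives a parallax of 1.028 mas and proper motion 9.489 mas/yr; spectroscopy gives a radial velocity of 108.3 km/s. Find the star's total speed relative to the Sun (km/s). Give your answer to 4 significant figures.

116.8 km/s

d = 1/p = 1/0.001028″ = 972.76 pc.
μ = 9.489 mas/yr = 0.009489 ″/yr.
v_t = 4.740 μ d = 4.740 × 0.009489 × 972.76 = 43.753 km/s.
v = √(v_r² + v_t²) = √(108.3² + 43.753²) = √13643.2 = 116.8 km/s.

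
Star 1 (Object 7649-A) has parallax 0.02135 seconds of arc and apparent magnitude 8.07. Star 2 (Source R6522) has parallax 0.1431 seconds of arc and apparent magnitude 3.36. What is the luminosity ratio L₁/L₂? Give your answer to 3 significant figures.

d₁ = 1/p₁ = 1/0.02135″ = 46.838 pc; d₂ = 1/p₂ = 1/0.1431″ = 6.9881 pc.
M₁ = m₁ − 5 log₁₀ d₁ + 5 = 8.07 − 8.3530 + 5 = 4.7170.
M₂ = 3.36 − 4.2218 + 5 = 4.1382.
L₁/L₂ = 10^(0.4(M₂ − M₁)) = 10^(0.4 × (-0.5788)) = 10^(-0.23152) = 0.58679.

L₁/L₂ = 0.587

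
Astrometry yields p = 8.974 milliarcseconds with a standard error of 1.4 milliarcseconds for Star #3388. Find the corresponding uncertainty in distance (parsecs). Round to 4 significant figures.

17.38 pc

d = 1/p, so σ_d = σ_p / p².
σ_d = 0.00140 / (0.008974)² = 0.00140 / 0.000080533 = 17.384 pc.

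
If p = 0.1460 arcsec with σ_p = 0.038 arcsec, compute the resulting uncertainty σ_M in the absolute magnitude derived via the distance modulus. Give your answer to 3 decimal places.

σ_M = 0.565 mag

M = m − 5 log₁₀ d + 5 = m + 5 log₁₀ p + 5, so ∂M/∂p = 5/(p ln 10).
σ_M = (5/ln 10) · (σ_p/p) = 2.1715 × 0.038/0.1460 = 2.1715 × 0.26027 = 0.56518.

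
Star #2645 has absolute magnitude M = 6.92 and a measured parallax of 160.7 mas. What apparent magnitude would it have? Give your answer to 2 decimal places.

m = 5.89

d = 1/p = 1/0.1607″ = 6.2228 pc.
m − M = 5 log₁₀ d − 5 = 5 log₁₀(6.2228) − 5 = 3.9699 − 5 = -1.0301.
m = M + (m − M) = 6.92 + (-1.0301) = 5.89.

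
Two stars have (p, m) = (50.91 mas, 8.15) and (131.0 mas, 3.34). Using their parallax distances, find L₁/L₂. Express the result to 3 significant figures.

d₁ = 1/p₁ = 1/0.05091″ = 19.643 pc; d₂ = 1/p₂ = 1/0.1310″ = 7.6336 pc.
M₁ = m₁ − 5 log₁₀ d₁ + 5 = 8.15 − 6.4660 + 5 = 6.6840.
M₂ = 3.34 − 4.4136 + 5 = 3.9264.
L₁/L₂ = 10^(0.4(M₂ − M₁)) = 10^(0.4 × (-2.7576)) = 10^(-1.10304) = 0.078879.

L₁/L₂ = 0.0789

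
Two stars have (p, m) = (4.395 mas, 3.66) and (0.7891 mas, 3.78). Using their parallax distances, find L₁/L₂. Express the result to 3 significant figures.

d₁ = 1/p₁ = 1/0.004395″ = 227.53 pc; d₂ = 1/p₂ = 1/0.0007891″ = 1267.3 pc.
M₁ = m₁ − 5 log₁₀ d₁ + 5 = 3.66 − 11.7852 + 5 = -3.1252.
M₂ = 3.78 − 15.5144 + 5 = -6.7344.
L₁/L₂ = 10^(0.4(M₂ − M₁)) = 10^(0.4 × (-3.6092)) = 10^(-1.44368) = 0.036001.

L₁/L₂ = 0.0360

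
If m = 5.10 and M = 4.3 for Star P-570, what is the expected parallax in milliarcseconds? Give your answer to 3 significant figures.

m − M = 5.10 − 4.3 = 0.80.
d = 10^((m−M)/5 + 1) = 10^1.160 = 14.454 pc.
p = 1/d = 1/14.454 = 0.069185 arcsec = 69.185 mas.

69.2 mas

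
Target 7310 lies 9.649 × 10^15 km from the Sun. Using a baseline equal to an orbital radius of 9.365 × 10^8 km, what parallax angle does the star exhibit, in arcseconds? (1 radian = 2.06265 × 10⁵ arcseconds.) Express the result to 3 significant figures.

0.0200 arcsec

θ ≈ B/d = (9.365 × 10^8) / (9.649 × 10^15) = 9.7057 × 10^-8 rad.
In arcseconds: 9.7057 × 10^-8 × 206265 = 0.020019″.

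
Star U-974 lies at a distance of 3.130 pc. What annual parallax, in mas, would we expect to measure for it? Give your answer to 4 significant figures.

p = 1/d = 1/3.13 = 0.31949 arcsec.
= 0.31949 × 1000 = 319.49 mas.

319.5 mas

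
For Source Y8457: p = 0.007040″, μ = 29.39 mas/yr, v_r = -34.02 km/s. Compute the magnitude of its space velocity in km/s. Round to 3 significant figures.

d = 1/p = 1/0.007040″ = 142.05 pc.
μ = 29.39 mas/yr = 0.02939 ″/yr.
v_t = 4.740 μ d = 4.740 × 0.02939 × 142.05 = 19.789 km/s.
v = √(v_r² + v_t²) = √((-34.02)² + 19.789²) = √1548.96 = 39.357 km/s.

39.4 km/s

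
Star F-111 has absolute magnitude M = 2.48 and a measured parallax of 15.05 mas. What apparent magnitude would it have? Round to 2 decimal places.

d = 1/p = 1/0.01505″ = 66.445 pc.
m − M = 5 log₁₀ d − 5 = 5 log₁₀(66.445) − 5 = 9.1123 − 5 = 4.1123.
m = M + (m − M) = 2.48 + 4.1123 = 6.59.

m = 6.59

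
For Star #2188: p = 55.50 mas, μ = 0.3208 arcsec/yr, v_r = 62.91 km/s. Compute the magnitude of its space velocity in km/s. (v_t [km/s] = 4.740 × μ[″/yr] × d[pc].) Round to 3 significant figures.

68.6 km/s

d = 1/p = 1/0.05550″ = 18.018 pc.
v_t = 4.740 μ d = 4.740 × 0.3208 × 18.018 = 27.398 km/s.
v = √(v_r² + v_t²) = √(62.91² + 27.398²) = √4708.32 = 68.617 km/s.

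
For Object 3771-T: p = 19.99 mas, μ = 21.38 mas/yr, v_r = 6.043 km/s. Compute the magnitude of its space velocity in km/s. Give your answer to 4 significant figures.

d = 1/p = 1/0.01999″ = 50.025 pc.
μ = 21.38 mas/yr = 0.02138 ″/yr.
v_t = 4.740 μ d = 4.740 × 0.02138 × 50.025 = 5.0696 km/s.
v = √(v_r² + v_t²) = √(6.043² + 5.0696²) = √62.2187 = 7.8879 km/s.

7.888 km/s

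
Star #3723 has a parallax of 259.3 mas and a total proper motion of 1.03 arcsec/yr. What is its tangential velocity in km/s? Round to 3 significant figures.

d = 1/p = 1/0.2593″ = 3.8565 pc.
v_t = 4.74 × μ × d = 4.74 × 1.03 × 3.8565 = 18.828 km/s.

18.8 km/s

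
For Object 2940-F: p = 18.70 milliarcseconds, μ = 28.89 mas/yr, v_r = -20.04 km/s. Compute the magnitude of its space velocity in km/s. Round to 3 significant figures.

21.3 km/s

d = 1/p = 1/0.01870″ = 53.476 pc.
μ = 28.89 mas/yr = 0.02889 ″/yr.
v_t = 4.740 μ d = 4.740 × 0.02889 × 53.476 = 7.3229 km/s.
v = √(v_r² + v_t²) = √((-20.04)² + 7.3229²) = √455.226 = 21.336 km/s.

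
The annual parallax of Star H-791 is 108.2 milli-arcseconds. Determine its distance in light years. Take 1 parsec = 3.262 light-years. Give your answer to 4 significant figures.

p = 108.2 milli-arcseconds = 0.1082 arcsec.
d = 1/p = 1/0.1082 = 9.2421 pc.
In light-years: 9.2421 × 3.262 = 30.148 ly.

30.15 light years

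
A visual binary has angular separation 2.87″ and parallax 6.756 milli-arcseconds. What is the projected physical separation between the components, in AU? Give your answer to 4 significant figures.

424.8 AU

d = 1/p = 1/0.006756″ = 148.02 pc.
At distance d (pc), an angle of θ arcsec spans θ·d AU: s = 2.87 × 148.02 = 424.82 AU.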